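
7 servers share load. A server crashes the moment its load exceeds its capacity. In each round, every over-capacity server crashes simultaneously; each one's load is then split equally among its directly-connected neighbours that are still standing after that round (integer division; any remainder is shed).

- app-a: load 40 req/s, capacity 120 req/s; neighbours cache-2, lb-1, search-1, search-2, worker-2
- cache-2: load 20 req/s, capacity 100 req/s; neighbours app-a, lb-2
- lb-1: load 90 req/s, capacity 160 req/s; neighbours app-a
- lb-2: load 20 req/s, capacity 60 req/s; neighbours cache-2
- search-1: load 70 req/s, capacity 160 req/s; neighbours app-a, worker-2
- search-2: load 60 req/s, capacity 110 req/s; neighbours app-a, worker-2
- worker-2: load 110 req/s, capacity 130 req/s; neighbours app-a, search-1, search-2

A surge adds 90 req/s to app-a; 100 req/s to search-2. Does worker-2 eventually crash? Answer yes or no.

Round 1 — app-a at 130 > 120; search-2 at 160 > 110. app-a, search-2 crash.
  app-a sheds 130 req/s to cache-2, lb-1, search-1, worker-2: 32 each (2 lost).
    cache-2: 20+32 = 52 ≤ 100
    lb-1: 90+32 = 122 ≤ 160
    search-1: 70+32 = 102 ≤ 160
    worker-2: 110+32 = 142 > 130
  search-2 sheds 160 req/s to worker-2: 160 each.
    worker-2: 142+160 = 302 > 130
Round 2 — worker-2 crashes.
  worker-2 sheds 302 req/s to search-1: 302 each.
    search-1: 102+302 = 404 > 160
Round 3 — search-1 crashes.
  search-1 sheds 404 req/s: no online neighbours, lost.
No further crashes.

yes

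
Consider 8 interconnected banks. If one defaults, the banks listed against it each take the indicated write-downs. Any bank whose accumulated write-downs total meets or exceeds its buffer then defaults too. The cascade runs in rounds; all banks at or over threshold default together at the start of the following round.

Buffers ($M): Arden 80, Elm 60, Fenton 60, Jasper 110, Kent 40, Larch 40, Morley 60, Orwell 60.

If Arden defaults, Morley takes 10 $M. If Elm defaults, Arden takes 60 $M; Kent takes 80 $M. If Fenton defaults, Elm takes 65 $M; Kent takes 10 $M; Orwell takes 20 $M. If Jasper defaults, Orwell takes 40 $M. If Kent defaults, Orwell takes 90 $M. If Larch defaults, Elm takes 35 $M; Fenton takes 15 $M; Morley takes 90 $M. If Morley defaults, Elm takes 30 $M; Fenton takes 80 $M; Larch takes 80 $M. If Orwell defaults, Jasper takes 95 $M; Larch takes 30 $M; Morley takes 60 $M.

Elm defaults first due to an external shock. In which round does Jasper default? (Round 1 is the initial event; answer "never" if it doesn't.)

never

Round 1 — Elm defaults (initial).
  Arden: +60 → 60 < 80
  Kent: +80 → 80 ≥ 40
Round 2 — Kent defaults.
  Orwell: +90 → 90 ≥ 60
Round 3 — Orwell defaults.
  Jasper: +95 → 95 < 110
  Larch: +30 → 30 < 40
  Morley: +60 → 60 ≥ 60
Round 4 — Morley defaults.
  Fenton: +80 → 80 ≥ 60
  Larch: +80 → 110 ≥ 40
Round 5 — Fenton, Larch default.
No further defaults.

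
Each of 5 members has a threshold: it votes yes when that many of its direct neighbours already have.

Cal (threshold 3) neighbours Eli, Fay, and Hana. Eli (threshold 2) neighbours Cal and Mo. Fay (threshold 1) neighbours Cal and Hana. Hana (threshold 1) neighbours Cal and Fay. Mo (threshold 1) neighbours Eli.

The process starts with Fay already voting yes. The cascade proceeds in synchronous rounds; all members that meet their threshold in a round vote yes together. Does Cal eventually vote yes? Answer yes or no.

no

Round 1 — Fay votes yes (initial).
Round 2 — checking thresholds:
  Cal: 1 of 3 neighbours < 3, not yet.
  Hana: 1 of 2 neighbours ≥ 1, votes yes.
Round 3 — no new yes votes; cascade stops.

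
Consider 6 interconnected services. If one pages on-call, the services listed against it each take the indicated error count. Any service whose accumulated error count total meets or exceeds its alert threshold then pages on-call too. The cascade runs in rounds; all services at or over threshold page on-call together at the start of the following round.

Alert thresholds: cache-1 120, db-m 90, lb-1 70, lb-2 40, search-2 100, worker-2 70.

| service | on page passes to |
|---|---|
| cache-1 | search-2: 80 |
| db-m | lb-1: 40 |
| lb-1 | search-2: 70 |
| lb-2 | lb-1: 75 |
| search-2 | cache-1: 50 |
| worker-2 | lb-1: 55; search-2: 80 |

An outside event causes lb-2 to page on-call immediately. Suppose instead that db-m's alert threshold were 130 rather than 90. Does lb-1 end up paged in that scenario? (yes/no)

yes

With db-m's alert threshold at 130:
Round 1 — lb-2 pages on-call (initial).
  lb-1: +75 → 75 ≥ 70
Round 2 — lb-1 pages on-call.
  search-2: +70 → 70 < 100
No further pages.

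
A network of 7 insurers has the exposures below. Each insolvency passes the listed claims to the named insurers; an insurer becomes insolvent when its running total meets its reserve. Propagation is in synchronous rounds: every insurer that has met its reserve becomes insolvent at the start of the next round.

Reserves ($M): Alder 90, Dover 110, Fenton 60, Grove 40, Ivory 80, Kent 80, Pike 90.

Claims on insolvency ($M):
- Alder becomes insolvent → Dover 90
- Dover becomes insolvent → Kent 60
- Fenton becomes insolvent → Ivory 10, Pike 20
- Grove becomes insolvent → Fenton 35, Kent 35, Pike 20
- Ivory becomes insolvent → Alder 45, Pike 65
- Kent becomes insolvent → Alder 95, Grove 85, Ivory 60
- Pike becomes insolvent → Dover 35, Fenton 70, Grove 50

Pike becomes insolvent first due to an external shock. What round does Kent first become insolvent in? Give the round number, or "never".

never

Round 1 — Pike becomes insolvent (initial).
  Dover: +35 → 35 < 110
  Fenton: +70 → 70 ≥ 60
  Grove: +50 → 50 ≥ 40
Round 2 — Fenton, Grove become insolvent.
  Ivory: +10 → 10 < 80
  Kent: +35 → 35 < 80
No further insolvencies.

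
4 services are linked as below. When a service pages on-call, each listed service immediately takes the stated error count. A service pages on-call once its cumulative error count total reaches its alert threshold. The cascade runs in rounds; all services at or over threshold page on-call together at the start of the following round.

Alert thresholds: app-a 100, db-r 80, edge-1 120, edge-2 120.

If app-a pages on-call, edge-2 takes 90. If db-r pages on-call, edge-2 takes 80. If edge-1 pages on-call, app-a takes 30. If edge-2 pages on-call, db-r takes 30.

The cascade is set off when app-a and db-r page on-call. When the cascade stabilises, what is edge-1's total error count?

0

Round 1 — app-a, db-r page on-call (initial).
  edge-2: +90+80 → 170 ≥ 120
Round 2 — edge-2 pages on-call.
No further pages.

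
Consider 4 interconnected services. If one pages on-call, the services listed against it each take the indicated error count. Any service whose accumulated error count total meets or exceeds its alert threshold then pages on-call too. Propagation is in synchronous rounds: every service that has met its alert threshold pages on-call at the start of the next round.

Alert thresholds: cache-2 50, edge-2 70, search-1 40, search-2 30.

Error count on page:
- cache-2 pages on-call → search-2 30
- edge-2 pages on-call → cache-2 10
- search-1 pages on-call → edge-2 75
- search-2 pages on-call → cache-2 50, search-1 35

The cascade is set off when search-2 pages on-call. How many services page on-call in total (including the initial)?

2

Round 1 — search-2 pages on-call (initial).
  cache-2: +50 → 50 ≥ 50
  search-1: +35 → 35 < 40
Round 2 — cache-2 pages on-call.
No further pages.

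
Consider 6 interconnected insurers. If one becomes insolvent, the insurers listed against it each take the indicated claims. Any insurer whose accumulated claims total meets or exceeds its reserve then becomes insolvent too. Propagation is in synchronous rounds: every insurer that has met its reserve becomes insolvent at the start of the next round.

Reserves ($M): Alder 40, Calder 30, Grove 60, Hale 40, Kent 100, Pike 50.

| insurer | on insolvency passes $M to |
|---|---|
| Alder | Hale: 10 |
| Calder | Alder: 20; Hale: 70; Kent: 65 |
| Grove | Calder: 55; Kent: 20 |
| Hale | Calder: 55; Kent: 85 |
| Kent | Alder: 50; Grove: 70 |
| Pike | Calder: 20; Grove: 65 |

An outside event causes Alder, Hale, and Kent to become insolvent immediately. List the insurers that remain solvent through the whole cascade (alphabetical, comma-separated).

Pike

Round 1 — Alder, Hale, Kent become insolvent (initial).
  Calder: +55 → 55 ≥ 30
  Grove: +70 → 70 ≥ 60
Round 2 — Calder, Grove become insolvent.
No further insolvencies.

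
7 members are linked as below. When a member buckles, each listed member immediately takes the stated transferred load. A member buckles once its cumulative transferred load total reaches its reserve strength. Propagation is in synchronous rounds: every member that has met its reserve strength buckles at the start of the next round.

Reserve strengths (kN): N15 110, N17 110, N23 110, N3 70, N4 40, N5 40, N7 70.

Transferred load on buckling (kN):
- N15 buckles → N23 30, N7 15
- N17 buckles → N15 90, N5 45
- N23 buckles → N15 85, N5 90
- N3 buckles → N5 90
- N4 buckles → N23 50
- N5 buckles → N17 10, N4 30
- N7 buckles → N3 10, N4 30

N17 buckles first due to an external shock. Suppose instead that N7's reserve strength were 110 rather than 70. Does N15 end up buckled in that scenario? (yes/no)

With N7's reserve strength at 110:
Round 1 — N17 buckles (initial).
  N15: +90 → 90 < 110
  N5: +45 → 45 ≥ 40
Round 2 — N5 buckles.
  N4: +30 → 30 < 40
No further bucklings.

no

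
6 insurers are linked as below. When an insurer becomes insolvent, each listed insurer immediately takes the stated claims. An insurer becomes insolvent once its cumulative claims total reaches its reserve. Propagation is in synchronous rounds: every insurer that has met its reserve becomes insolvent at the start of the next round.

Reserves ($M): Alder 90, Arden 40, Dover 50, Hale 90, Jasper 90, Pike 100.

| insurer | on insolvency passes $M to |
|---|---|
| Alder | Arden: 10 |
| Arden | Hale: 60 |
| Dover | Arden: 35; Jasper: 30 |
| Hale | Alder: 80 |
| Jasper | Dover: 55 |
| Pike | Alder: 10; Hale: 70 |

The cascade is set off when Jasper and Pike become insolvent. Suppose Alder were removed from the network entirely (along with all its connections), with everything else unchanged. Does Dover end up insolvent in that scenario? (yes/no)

yes

With Alder removed:
Round 1 — Jasper, Pike become insolvent (initial).
  Dover: +55 → 55 ≥ 50
  Hale: +70 → 70 < 90
Round 2 — Dover becomes insolvent.
  Arden: +35 → 35 < 40
No further insolvencies.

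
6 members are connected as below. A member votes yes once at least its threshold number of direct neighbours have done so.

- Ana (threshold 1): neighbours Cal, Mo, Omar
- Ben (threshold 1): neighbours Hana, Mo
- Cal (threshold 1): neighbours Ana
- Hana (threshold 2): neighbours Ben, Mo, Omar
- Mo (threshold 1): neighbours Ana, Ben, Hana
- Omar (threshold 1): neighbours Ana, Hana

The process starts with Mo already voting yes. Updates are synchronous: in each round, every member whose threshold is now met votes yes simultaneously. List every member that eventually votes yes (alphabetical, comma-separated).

Ana, Ben, Cal, Hana, Mo, Omar

Round 1 — Mo votes yes (initial).
Round 2 — checking thresholds:
  Ana: 1 of 3 neighbours ≥ 1, votes yes.
  Ben: 1 of 2 neighbours ≥ 1, votes yes.
  Hana: 1 of 3 neighbours < 2, below threshold.
Round 3 — checking thresholds:
  Cal: 1 of 1 neighbours ≥ 1, votes yes.
  Hana: 2 of 3 neighbours ≥ 2, votes yes.
  Omar: 1 of 2 neighbours ≥ 1, votes yes.
Round 4 — no new yes votes; cascade stops.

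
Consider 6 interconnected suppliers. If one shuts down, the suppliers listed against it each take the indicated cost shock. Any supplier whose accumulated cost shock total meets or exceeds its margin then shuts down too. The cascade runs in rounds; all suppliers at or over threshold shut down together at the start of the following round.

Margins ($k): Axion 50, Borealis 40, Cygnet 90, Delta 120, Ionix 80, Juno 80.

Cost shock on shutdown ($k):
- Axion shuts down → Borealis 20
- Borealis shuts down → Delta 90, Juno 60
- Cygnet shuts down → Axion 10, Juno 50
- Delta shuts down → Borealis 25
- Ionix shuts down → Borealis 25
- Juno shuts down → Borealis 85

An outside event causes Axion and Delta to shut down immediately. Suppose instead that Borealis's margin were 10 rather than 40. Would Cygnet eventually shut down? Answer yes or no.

With Borealis's margin at 10:
Round 1 — Axion, Delta shut down (initial).
  Borealis: +20+25 → 45 ≥ 10
Round 2 — Borealis shuts down.
  Juno: +60 → 60 < 80
No further shutdowns.

no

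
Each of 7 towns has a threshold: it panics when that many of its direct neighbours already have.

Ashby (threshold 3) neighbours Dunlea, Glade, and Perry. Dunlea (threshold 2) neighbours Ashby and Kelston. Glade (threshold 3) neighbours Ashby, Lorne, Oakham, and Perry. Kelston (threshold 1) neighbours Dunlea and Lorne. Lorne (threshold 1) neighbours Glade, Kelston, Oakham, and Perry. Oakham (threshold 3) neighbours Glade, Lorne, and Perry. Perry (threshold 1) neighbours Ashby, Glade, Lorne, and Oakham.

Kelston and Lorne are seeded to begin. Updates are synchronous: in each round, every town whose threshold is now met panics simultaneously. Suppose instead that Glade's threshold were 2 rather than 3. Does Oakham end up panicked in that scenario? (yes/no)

yes

With Glade's threshold at 2:
Round 1 — Kelston, Lorne panic (initial).
Round 2 — checking thresholds:
  Dunlea: 1 of 2 neighbours < 2, below threshold.
  Glade: 1 of 4 neighbours < 2, below threshold.
  Oakham: 1 of 3 neighbours < 3, below threshold.
  Perry: 1 of 4 neighbours ≥ 1, panics.
Round 3 — checking thresholds:
  Ashby: 1 of 3 neighbours < 3, below threshold.
  Dunlea: 1 of 2 neighbours < 2, below threshold.
  Glade: 2 of 4 neighbours ≥ 2, panics.
  Oakham: 2 of 3 neighbours < 3, below threshold.
Round 4 — checking thresholds:
  Ashby: 2 of 3 neighbours < 3, below threshold.
  Dunlea: 1 of 2 neighbours < 2, below threshold.
  Oakham: 3 of 3 neighbours ≥ 3, panics.
Round 5 — no new panics; cascade stops.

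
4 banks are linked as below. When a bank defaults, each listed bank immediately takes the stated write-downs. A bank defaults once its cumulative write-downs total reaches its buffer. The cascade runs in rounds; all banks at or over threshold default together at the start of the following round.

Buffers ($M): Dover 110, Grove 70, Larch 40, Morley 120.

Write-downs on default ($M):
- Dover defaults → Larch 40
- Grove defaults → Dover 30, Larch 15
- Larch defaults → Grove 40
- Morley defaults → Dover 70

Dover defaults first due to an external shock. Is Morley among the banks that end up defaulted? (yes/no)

Round 1 — Dover defaults (initial).
  Larch: +40 → 40 ≥ 40
Round 2 — Larch defaults.
  Grove: +40 → 40 < 70
No further defaults.

no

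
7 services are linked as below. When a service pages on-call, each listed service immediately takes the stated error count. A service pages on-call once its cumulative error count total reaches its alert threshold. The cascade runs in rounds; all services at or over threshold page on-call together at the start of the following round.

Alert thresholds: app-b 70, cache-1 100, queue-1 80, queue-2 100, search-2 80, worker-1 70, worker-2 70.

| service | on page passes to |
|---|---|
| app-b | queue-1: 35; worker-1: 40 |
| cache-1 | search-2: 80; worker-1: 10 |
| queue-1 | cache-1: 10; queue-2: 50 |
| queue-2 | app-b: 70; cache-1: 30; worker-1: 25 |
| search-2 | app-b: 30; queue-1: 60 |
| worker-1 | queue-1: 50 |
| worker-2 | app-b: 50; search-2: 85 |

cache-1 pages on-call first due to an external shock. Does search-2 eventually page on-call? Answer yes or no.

Round 1 — cache-1 pages on-call (initial).
  search-2: +80 → 80 ≥ 80
  worker-1: +10 → 10 < 70
Round 2 — search-2 pages on-call.
  app-b: +30 → 30 < 70
  queue-1: +60 → 60 < 80
No further pages.

yes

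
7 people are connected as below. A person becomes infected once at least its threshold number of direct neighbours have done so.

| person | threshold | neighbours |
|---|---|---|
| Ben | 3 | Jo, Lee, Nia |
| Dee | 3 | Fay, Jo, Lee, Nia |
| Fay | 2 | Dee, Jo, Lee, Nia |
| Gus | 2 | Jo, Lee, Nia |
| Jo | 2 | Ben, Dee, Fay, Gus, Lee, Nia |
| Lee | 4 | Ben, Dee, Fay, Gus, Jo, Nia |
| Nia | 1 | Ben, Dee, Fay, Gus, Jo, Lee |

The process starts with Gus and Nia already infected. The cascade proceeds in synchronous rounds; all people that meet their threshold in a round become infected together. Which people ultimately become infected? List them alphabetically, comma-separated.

Round 1 — Gus, Nia become infected (initial).
Round 2 — checking thresholds:
  Ben: 1 of 3 neighbours < 3, holds.
  Dee: 1 of 4 neighbours < 3, holds.
  Fay: 1 of 4 neighbours < 2, holds.
  Jo: 2 of 6 neighbours ≥ 2, becomes infected.
  Lee: 2 of 6 neighbours < 4, holds.
Round 3 — checking thresholds:
  Ben: 2 of 3 neighbours < 3, holds.
  Dee: 2 of 4 neighbours < 3, holds.
  Fay: 2 of 4 neighbours ≥ 2, becomes infected.
  Lee: 3 of 6 neighbours < 4, holds.
Round 4 — checking thresholds:
  Ben: 2 of 3 neighbours < 3, holds.
  Dee: 3 of 4 neighbours ≥ 3, becomes infected.
  Lee: 4 of 6 neighbours ≥ 4, becomes infected.
Round 5 — checking thresholds:
  Ben: 3 of 3 neighbours ≥ 3, becomes infected.
Round 6 — no new infections; cascade stops.

Ben, Dee, Fay, Gus, Jo, Lee, Nia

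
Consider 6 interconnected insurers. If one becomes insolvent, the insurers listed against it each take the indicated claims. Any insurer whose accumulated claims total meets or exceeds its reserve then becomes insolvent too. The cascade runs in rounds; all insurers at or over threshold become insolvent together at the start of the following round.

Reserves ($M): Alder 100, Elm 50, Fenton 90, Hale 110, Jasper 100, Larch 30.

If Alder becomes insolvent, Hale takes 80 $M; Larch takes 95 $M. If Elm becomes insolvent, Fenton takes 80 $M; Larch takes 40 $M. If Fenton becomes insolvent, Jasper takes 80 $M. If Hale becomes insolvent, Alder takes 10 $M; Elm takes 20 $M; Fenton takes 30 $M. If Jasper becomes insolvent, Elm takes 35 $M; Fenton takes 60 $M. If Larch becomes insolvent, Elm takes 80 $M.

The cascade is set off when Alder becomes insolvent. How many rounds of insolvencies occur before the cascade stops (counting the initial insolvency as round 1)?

3

Round 1 — Alder becomes insolvent (initial).
  Hale: +80 → 80 < 110
  Larch: +95 → 95 ≥ 30
Round 2 — Larch becomes insolvent.
  Elm: +80 → 80 ≥ 50
Round 3 — Elm becomes insolvent.
  Fenton: +80 → 80 < 90
No further insolvencies.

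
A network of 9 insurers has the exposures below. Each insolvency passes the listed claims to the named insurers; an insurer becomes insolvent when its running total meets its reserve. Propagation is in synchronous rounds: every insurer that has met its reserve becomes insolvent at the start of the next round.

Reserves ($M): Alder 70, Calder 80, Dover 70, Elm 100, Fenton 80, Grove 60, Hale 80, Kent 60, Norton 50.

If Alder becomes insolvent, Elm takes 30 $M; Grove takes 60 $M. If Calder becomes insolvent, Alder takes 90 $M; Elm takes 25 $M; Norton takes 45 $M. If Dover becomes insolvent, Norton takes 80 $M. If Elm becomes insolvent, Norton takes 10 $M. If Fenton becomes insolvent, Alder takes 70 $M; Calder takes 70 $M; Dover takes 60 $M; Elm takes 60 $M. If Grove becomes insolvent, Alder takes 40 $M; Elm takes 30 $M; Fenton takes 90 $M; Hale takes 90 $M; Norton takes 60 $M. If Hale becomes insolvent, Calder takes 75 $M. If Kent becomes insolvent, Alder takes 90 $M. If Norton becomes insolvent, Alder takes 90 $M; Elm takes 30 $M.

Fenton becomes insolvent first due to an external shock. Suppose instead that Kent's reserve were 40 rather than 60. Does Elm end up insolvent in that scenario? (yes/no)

yes

With Kent's reserve at 40:
Round 1 — Fenton becomes insolvent (initial).
  Alder: +70 → 70 ≥ 70
  Calder: +70 → 70 < 80
  Dover: +60 → 60 < 70
  Elm: +60 → 60 < 100
Round 2 — Alder becomes insolvent.
  Elm: +30 → 90 < 100
  Grove: +60 → 60 ≥ 60
Round 3 — Grove becomes insolvent.
  Elm: +30 → 120 ≥ 100
  Hale: +90 → 90 ≥ 80
  Norton: +60 → 60 ≥ 50
Round 4 — Elm, Hale, Norton become insolvent.
  Calder: +75 → 145 ≥ 80
Round 5 — Calder becomes insolvent.
No further insolvencies.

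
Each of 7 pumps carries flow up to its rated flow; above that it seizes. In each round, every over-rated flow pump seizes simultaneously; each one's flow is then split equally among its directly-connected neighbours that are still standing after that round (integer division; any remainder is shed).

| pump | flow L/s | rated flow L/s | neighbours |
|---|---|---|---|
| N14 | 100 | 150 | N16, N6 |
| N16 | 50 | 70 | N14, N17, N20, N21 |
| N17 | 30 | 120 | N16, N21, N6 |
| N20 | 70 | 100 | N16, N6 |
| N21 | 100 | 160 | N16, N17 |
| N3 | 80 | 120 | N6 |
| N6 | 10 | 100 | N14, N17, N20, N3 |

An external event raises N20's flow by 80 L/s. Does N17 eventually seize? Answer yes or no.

no

Round 1 — N20 at 150 > 100. N20 seizes.
  N20 sheds 150 L/s to N16, N6: 75 each.
    N16: 50+75 = 125 > 70
    N6: 10+75 = 85 ≤ 100
Round 2 — N16 seizes.
  N16 sheds 125 L/s to N14, N17, N21: 41 each (2 lost).
    N14: 100+41 = 141 ≤ 150
    N17: 30+41 = 71 ≤ 120
    N21: 100+41 = 141 ≤ 160
No further seizures.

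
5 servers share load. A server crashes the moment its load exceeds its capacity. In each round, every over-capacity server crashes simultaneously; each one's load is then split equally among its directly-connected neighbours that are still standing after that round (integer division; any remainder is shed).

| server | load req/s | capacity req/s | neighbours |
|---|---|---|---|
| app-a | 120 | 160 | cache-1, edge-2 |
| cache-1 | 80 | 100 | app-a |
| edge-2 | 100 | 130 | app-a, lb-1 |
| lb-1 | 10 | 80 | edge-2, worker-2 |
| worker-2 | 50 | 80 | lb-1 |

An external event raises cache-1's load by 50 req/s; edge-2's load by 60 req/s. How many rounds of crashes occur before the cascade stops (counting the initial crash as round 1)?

3

Round 1 — cache-1 at 130 > 100; edge-2 at 160 > 130. cache-1, edge-2 crash.
  cache-1 sheds 130 req/s to app-a: 130 each.
    app-a: 120+130 = 250 > 160
  edge-2 sheds 160 req/s to app-a, lb-1: 80 each.
    app-a: 250+80 = 330 > 160
    lb-1: 10+80 = 90 > 80
Round 2 — app-a, lb-1 crash.
  app-a sheds 330 req/s: no online neighbours, lost.
  lb-1 sheds 90 req/s to worker-2: 90 each.
    worker-2: 50+90 = 140 > 80
Round 3 — worker-2 crashes.
  worker-2 sheds 140 req/s: no online neighbours, lost.
No further crashes.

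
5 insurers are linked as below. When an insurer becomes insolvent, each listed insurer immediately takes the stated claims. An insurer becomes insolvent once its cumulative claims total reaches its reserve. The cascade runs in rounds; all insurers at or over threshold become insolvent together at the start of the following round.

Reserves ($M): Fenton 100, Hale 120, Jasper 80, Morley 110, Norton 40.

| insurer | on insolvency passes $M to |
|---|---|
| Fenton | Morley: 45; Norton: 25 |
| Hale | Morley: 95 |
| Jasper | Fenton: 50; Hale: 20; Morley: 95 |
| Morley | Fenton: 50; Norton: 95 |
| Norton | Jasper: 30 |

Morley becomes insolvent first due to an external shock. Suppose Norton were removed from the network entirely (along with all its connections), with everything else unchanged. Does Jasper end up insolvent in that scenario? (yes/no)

no

With Norton removed:
Round 1 — Morley becomes insolvent (initial).
  Fenton: +50 → 50 < 100
No further insolvencies.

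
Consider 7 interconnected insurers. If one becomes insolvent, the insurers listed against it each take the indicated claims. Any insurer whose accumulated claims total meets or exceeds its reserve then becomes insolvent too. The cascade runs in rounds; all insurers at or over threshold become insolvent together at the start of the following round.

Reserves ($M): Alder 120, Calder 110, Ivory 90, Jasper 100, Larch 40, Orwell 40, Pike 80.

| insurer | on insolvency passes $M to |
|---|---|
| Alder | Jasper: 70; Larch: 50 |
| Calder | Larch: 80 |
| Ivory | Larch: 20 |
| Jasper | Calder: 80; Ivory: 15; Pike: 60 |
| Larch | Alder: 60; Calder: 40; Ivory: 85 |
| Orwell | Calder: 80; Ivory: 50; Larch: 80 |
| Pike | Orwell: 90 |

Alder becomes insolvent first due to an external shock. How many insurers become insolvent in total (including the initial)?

Round 1 — Alder becomes insolvent (initial).
  Jasper: +70 → 70 < 100
  Larch: +50 → 50 ≥ 40
Round 2 — Larch becomes insolvent.
  Calder: +40 → 40 < 110
  Ivory: +85 → 85 < 90
No further insolvencies.

2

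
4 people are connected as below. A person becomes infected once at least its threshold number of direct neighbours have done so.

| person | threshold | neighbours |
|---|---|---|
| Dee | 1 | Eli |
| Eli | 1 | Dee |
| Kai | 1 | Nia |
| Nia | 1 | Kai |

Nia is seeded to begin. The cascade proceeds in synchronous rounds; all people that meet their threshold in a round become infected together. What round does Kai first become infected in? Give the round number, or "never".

Round 1 — Nia becomes infected (initial).
Round 2 — checking thresholds:
  Kai: 1 of 1 neighbours ≥ 1, becomes infected.
Round 3 — no new infections; cascade stops.

2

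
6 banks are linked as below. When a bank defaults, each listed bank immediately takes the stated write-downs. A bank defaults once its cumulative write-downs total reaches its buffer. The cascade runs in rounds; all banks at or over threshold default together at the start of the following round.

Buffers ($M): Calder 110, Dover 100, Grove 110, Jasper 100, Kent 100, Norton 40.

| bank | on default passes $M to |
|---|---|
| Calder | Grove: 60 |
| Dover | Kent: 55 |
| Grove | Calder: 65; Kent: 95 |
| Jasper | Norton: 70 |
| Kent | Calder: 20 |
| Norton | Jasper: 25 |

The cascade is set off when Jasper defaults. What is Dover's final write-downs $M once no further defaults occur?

Round 1 — Jasper defaults (initial).
  Norton: +70 → 70 ≥ 40
Round 2 — Norton defaults.
No further defaults.

0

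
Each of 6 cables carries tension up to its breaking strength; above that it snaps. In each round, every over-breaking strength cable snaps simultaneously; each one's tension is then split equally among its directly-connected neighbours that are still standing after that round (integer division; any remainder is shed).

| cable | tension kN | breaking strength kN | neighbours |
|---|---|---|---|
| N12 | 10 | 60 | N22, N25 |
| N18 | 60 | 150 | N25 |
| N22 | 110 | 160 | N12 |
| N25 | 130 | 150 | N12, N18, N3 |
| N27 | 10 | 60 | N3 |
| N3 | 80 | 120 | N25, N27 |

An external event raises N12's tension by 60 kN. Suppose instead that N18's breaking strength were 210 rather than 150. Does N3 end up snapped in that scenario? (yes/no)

With N18's breaking strength at 210:
Round 1 — N12 at 70 > 60. N12 snaps.
  N12 sheds 70 kN to N22, N25: 35 each.
    N22: 110+35 = 145 ≤ 160
    N25: 130+35 = 165 > 150
Round 2 — N25 snaps.
  N25 sheds 165 kN to N18, N3: 82 each (1 lost).
    N18: 60+82 = 142 ≤ 210
    N3: 80+82 = 162 > 120
Round 3 — N3 snaps.
  N3 sheds 162 kN to N27: 162 each.
    N27: 10+162 = 172 > 60
Round 4 — N27 snaps.
  N27 sheds 172 kN: no online neighbours, lost.
No further breaks.

yes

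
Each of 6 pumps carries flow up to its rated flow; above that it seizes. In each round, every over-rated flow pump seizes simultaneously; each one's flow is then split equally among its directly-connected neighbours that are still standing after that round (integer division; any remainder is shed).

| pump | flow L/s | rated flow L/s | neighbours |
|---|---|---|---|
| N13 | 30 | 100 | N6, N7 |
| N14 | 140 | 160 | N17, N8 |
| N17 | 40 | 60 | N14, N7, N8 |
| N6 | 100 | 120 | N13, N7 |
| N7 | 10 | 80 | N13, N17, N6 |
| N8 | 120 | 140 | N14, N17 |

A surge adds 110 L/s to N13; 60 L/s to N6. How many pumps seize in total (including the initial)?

6

Round 1 — N13 at 140 > 100; N6 at 160 > 120. N13, N6 seize.
  N13 sheds 140 L/s to N7: 140 each.
    N7: 10+140 = 150 > 80
  N6 sheds 160 L/s to N7: 160 each.
    N7: 150+160 = 310 > 80
Round 2 — N7 seizes.
  N7 sheds 310 L/s to N17: 310 each.
    N17: 40+310 = 350 > 60
Round 3 — N17 seizes.
  N17 sheds 350 L/s to N14, N8: 175 each.
    N14: 140+175 = 315 > 160
    N8: 120+175 = 295 > 140
Round 4 — N14, N8 seize.
  N14 sheds 315 L/s: no online neighbours, lost.
  N8 sheds 295 L/s: no online neighbours, lost.
No further seizures.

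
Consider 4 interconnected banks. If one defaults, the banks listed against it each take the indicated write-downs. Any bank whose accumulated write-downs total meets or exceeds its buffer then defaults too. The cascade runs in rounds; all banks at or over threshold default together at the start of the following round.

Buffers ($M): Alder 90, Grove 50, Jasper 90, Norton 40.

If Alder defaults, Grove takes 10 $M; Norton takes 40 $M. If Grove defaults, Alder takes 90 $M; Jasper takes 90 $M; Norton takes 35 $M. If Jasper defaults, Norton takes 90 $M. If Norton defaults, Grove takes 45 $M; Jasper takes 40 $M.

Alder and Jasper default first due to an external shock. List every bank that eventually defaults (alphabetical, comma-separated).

Alder, Grove, Jasper, Norton

Round 1 — Alder, Jasper default (initial).
  Grove: +10 → 10 < 50
  Norton: +40+90 → 130 ≥ 40
Round 2 — Norton defaults.
  Grove: +45 → 55 ≥ 50
Round 3 — Grove defaults.
No further defaults.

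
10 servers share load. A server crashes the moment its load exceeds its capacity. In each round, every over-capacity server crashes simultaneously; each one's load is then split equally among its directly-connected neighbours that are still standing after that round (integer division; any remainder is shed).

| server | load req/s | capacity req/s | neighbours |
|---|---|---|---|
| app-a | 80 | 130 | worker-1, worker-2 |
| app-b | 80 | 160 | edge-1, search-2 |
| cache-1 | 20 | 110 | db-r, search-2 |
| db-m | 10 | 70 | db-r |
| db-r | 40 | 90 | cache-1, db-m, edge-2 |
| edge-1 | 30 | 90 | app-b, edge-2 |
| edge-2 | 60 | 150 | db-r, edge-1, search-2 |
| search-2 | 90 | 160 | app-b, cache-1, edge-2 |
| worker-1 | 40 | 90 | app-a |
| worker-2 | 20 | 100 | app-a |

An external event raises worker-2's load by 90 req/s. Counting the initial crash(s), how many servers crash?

3

Round 1 — worker-2 at 110 > 100. worker-2 crashes.
  worker-2 sheds 110 req/s to app-a: 110 each.
    app-a: 80+110 = 190 > 130
Round 2 — app-a crashes.
  app-a sheds 190 req/s to worker-1: 190 each.
    worker-1: 40+190 = 230 > 90
Round 3 — worker-1 crashes.
  worker-1 sheds 230 req/s: no online neighbours, lost.
No further crashes.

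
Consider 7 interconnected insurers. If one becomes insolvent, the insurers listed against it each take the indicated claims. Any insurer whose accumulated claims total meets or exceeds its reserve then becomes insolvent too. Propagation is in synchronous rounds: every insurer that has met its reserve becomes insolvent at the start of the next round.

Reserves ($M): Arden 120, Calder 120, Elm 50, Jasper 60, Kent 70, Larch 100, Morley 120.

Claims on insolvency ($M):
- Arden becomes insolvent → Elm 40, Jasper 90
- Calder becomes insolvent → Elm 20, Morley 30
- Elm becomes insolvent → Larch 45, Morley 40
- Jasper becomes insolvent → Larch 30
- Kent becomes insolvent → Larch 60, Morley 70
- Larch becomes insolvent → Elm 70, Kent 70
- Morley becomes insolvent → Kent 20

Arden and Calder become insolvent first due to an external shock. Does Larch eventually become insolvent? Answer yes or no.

no

Round 1 — Arden, Calder become insolvent (initial).
  Elm: +40+20 → 60 ≥ 50
  Jasper: +90 → 90 ≥ 60
  Morley: +30 → 30 < 120
Round 2 — Elm, Jasper become insolvent.
  Larch: +45+30 → 75 < 100
  Morley: +40 → 70 < 120
No further insolvencies.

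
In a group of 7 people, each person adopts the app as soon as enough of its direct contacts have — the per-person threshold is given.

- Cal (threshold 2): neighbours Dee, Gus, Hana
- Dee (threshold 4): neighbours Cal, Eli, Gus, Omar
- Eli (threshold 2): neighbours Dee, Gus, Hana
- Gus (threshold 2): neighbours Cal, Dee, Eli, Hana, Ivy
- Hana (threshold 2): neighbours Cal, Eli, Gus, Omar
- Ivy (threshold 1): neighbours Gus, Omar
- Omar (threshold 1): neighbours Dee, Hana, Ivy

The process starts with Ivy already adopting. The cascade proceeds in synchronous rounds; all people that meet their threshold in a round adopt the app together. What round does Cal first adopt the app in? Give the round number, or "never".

never

Round 1 — Ivy adopts the app (initial).
Round 2 — checking thresholds:
  Gus: 1 of 5 neighbours < 2, not yet.
  Omar: 1 of 3 neighbours ≥ 1, adopts the app.
Round 3 — no new adoptions; cascade stops.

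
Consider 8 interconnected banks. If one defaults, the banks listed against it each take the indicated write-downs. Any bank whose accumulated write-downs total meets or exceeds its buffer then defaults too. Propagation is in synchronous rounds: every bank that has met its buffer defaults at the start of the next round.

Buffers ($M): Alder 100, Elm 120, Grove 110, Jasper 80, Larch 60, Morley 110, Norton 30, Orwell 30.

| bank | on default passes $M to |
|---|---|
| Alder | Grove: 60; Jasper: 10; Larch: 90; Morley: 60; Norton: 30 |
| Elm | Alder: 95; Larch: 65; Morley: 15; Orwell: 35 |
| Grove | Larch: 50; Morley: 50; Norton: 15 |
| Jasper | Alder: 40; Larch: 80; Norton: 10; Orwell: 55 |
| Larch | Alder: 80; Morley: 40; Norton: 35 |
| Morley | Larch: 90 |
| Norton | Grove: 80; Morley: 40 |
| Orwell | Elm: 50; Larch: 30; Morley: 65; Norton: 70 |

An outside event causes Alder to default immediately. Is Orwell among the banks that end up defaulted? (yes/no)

Round 1 — Alder defaults (initial).
  Grove: +60 → 60 < 110
  Jasper: +10 → 10 < 80
  Larch: +90 → 90 ≥ 60
  Morley: +60 → 60 < 110
  Norton: +30 → 30 ≥ 30
Round 2 — Larch, Norton default.
  Grove: +80 → 140 ≥ 110
  Morley: +40+40 → 140 ≥ 110
Round 3 — Grove, Morley default.
No further defaults.

no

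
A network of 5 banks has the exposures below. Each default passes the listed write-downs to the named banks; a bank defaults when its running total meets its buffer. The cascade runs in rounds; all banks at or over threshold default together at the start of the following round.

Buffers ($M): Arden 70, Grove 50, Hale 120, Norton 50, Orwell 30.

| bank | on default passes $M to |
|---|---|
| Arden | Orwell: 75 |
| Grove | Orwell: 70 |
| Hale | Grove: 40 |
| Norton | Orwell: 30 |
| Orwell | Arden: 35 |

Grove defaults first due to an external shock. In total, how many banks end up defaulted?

2

Round 1 — Grove defaults (initial).
  Orwell: +70 → 70 ≥ 30
Round 2 — Orwell defaults.
  Arden: +35 → 35 < 70
No further defaults.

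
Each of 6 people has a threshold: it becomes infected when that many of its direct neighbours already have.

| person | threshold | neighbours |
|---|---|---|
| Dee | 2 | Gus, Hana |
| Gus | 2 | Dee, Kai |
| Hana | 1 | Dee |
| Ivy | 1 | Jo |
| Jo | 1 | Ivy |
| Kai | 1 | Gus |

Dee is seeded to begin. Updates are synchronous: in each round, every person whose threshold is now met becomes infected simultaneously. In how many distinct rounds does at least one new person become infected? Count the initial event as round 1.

2

Round 1 — Dee becomes infected (initial).
Round 2 — checking thresholds:
  Gus: 1 of 2 neighbours < 2, not yet.
  Hana: 1 of 1 neighbours ≥ 1, becomes infected.
Round 3 — no new infections; cascade stops.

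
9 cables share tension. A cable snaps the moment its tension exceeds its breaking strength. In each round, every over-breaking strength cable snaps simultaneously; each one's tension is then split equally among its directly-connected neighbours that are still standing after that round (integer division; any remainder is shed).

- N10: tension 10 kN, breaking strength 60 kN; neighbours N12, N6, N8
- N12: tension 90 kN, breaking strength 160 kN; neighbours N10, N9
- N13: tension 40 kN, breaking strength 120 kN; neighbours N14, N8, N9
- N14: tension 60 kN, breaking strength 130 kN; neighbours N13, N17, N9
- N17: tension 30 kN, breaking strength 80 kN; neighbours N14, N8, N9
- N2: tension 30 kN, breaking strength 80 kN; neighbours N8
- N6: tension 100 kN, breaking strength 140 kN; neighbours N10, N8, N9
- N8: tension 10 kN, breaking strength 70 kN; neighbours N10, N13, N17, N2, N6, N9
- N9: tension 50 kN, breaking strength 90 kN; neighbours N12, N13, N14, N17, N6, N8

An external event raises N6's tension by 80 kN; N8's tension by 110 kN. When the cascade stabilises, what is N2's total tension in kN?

Round 1 — N6 at 180 > 140; N8 at 120 > 70. N6, N8 snap.
  N6 sheds 180 kN to N10, N9: 90 each.
    N10: 10+90 = 100 > 60
    N9: 50+90 = 140 > 90
  N8 sheds 120 kN to N10, N13, N17, N2, N9: 24 each.
    N10: 100+24 = 124 > 60
    N13: 40+24 = 64 ≤ 120
    N17: 30+24 = 54 ≤ 80
    N2: 30+24 = 54 ≤ 80
    N9: 140+24 = 164 > 90
Round 2 — N10, N9 snap.
  N10 sheds 124 kN to N12: 124 each.
    N12: 90+124 = 214 > 160
  N9 sheds 164 kN to N12, N13, N14, N17: 41 each.
    N12: 214+41 = 255 > 160
    N13: 64+41 = 105 ≤ 120
    N14: 60+41 = 101 ≤ 130
    N17: 54+41 = 95 > 80
Round 3 — N12, N17 snap.
  N12 sheds 255 kN: no online neighbours, lost.
  N17 sheds 95 kN to N14: 95 each.
    N14: 101+95 = 196 > 130
Round 4 — N14 snaps.
  N14 sheds 196 kN to N13: 196 each.
    N13: 105+196 = 301 > 120
Round 5 — N13 snaps.
  N13 sheds 301 kN: no online neighbours, lost.
No further breaks.

54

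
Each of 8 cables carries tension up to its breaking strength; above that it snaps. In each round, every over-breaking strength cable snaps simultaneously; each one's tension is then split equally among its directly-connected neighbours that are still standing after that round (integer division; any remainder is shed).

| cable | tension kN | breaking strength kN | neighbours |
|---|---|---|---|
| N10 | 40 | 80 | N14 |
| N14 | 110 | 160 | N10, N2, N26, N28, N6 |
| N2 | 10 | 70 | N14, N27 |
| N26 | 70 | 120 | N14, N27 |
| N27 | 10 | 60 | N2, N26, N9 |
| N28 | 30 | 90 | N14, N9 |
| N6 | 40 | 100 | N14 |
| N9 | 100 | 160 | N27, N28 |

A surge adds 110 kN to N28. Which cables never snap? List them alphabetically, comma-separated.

N6

Round 1 — N28 at 140 > 90. N28 snaps.
  N28 sheds 140 kN to N14, N9: 70 each.
    N14: 110+70 = 180 > 160
    N9: 100+70 = 170 > 160
Round 2 — N14, N9 snap.
  N14 sheds 180 kN to N10, N2, N26, N6: 45 each.
    N10: 40+45 = 85 > 80
    N2: 10+45 = 55 ≤ 70
    N26: 70+45 = 115 ≤ 120
    N6: 40+45 = 85 ≤ 100
  N9 sheds 170 kN to N27: 170 each.
    N27: 10+170 = 180 > 60
Round 3 — N10, N27 snap.
  N10 sheds 85 kN: no online neighbours, lost.
  N27 sheds 180 kN to N2, N26: 90 each.
    N2: 55+90 = 145 > 70
    N26: 115+90 = 205 > 120
Round 4 — N2, N26 snap.
  N2 sheds 145 kN: no online neighbours, lost.
  N26 sheds 205 kN: no online neighbours, lost.
No further breaks.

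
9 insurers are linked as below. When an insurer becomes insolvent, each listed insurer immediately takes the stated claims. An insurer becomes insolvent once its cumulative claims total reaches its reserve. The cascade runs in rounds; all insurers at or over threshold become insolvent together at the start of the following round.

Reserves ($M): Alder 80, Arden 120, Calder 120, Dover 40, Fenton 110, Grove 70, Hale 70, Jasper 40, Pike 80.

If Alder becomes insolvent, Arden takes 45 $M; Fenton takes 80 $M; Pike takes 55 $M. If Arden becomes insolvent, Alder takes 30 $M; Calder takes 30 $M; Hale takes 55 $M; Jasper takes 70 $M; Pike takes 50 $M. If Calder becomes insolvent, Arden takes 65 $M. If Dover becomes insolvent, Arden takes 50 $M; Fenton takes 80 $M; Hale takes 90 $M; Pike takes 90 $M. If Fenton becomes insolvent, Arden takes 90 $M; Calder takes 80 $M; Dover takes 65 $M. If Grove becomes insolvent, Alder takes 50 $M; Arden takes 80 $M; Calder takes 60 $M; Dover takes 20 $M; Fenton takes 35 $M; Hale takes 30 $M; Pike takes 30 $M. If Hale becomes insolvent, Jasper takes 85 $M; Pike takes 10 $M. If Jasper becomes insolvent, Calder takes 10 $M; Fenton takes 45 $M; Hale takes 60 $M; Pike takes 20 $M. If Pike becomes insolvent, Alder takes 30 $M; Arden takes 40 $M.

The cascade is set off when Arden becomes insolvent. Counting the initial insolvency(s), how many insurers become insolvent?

4

Round 1 — Arden becomes insolvent (initial).
  Alder: +30 → 30 < 80
  Calder: +30 → 30 < 120
  Hale: +55 → 55 < 70
  Jasper: +70 → 70 ≥ 40
  Pike: +50 → 50 < 80
Round 2 — Jasper becomes insolvent.
  Calder: +10 → 40 < 120
  Fenton: +45 → 45 < 110
  Hale: +60 → 115 ≥ 70
  Pike: +20 → 70 < 80
Round 3 — Hale becomes insolvent.
  Pike: +10 → 80 ≥ 80
Round 4 — Pike becomes insolvent.
  Alder: +30 → 60 < 80
No further insolvencies.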